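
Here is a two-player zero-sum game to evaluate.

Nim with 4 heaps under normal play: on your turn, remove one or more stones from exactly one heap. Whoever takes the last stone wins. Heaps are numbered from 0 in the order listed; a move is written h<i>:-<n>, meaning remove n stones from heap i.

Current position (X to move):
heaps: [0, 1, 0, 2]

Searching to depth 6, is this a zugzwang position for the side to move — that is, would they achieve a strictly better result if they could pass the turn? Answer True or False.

ply 1, X at (0,1,0,2) | h1:-1=-1→(0,0,0,2); h3:-1=+1→(0,1,0,1)*; h3:-2=-1→(0,1,0,0)
ply 2, O at (0,1,0,1) | h1:-1=-1→(0,0,0,1)*; h3:-1=-1→(0,1,0,0)
ply 3, X at (0,0,0,1) | h3:-1=+1→(0,0,0,0)*
ply 4: (0,0,0,0) is terminal -1 (O); from (0,1,0,2) depth 6
pass branch (O moves first from the same position):
  | ply 1, O at (0,1,0,2) | h1:-1=-1→(0,0,0,2); h3:-1=+1→(0,1,0,1)*; h3:-2=-1→(0,1,0,0)
  | ply 2, X at (0,1,0,1) | h1:-1=-1→(0,0,0,1)*; h3:-1=-1→(0,1,0,0)
  | ply 3, O at (0,0,0,1) | h3:-1=+1→(0,0,0,0)*
  | ply 4: (0,0,0,0) is terminal -1 (X); from (0,1,0,2) depth 6
X moving scores +1; X passing scores -1

zugzwang((0,1,0,2), X) = False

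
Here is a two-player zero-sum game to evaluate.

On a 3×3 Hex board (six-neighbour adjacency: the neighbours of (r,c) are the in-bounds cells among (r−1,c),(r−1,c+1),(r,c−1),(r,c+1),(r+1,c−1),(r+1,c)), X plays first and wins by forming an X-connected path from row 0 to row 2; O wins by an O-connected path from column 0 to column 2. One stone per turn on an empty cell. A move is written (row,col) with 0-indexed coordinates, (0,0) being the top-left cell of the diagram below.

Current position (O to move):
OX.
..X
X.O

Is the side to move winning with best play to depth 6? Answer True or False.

[OX./..X/X.O] O move#1: (0,2):-1/OXO/..X/X.O*, (1,0):-1/OX./O.X/X.O, (1,1):-1/OX./.OX/X.O, (2,1):-1/OX./..X/XOO
[OXO/..X/X.O] X move#2: (1,0):+1/OXO/X.X/X.O*, (1,1):+1/OXO/.XX/X.O, (2,1):+1/OXO/..X/XXO
[OXO/X.X/X.O] end (terminal -1, O#3); searched OX./..X/X.O to 6

O winning at [OX./..X/X.O]: False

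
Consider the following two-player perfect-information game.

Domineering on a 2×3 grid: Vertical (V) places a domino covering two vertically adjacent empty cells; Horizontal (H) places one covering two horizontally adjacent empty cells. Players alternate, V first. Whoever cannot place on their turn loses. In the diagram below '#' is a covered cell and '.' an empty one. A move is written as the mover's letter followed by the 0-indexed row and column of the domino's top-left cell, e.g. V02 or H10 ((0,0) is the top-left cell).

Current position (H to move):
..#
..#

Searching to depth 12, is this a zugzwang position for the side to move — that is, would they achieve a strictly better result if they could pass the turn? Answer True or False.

zugzwang(..#/..#, H) = False

[..#/..#] H move#1: H00:+1/###/..#*, H10:+1/..#/###
[###/..#] end (terminal -1, V#2); searched ..#/..# to 12
pass branch (V moves first from the same position):
  | [..#/..#] V move#1: V00:+1/#.#/#.#*, V01:+1/.##/.##
  | [#.#/#.#] end (terminal -1, H#2); searched ..#/..# to 12
H moving scores +1; H passing scores -1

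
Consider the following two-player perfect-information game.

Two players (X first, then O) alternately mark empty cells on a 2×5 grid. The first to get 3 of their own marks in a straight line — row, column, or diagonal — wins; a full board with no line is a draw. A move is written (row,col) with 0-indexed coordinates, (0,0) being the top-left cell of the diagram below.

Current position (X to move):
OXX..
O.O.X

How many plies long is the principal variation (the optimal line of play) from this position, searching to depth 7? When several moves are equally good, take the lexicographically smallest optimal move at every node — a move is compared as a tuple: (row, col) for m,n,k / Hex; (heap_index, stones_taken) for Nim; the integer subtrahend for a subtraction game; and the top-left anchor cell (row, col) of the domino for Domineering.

ply 1, X at OXX../O.O.X | (0,3)=+1→OXXX./O.O.X*; (0,4)=-1→OXX.X/O.O.X; (1,1)=+0→OXX../OXO.X; (1,3)=-1→OXX../O.OXX
ply 2: OXXX./O.O.X is terminal -1 (O); from OXX../O.O.X depth 7

PV length from [OXX../O.O.X]: 1 ply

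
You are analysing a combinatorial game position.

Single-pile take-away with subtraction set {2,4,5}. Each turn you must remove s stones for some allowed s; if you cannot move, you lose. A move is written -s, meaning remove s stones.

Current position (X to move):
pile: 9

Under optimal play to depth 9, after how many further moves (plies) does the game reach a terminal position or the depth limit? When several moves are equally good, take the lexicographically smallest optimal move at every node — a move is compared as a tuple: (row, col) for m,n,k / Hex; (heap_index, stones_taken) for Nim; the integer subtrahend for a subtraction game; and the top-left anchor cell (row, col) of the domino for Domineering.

ply 1, X at 9 | -2=+1→7*; -4=-1→5; -5=-1→4
ply 2, O at 7 | -2=-1→5*; -4=-1→3; -5=-1→2
ply 3, X at 5 | -2=-1→3; -4=+1→1*; -5=+1→0
ply 4: 1 is terminal -1 (O); from 9 depth 9

PV length from [9]: 3 plies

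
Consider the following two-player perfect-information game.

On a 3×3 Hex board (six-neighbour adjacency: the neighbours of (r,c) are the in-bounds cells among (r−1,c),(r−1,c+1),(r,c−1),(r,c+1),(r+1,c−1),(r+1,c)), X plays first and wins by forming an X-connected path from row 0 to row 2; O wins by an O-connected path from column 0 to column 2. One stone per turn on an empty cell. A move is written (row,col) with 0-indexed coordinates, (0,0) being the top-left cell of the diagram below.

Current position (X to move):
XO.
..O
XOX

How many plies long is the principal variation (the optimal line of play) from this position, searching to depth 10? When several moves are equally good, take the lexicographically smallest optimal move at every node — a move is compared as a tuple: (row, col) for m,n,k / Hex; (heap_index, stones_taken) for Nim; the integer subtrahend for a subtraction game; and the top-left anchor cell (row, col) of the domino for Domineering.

ply 1, X at XO./..O/XOX | (0,2)=+1→XOX/..O/XOX*; (1,0)=+1→XO./X.O/XOX; (1,1)=+1→XO./.XO/XOX
ply 2, O at XOX/..O/XOX | (1,0)=-1→XOX/O.O/XOX*; (1,1)=-1→XOX/.OO/XOX
ply 3, X at XOX/O.O/XOX | (1,1)=+1→XOX/OXO/XOX*
ply 4: XOX/OXO/XOX is terminal -1 (O); from XO./..O/XOX depth 10

PV length from [XO./..O/XOX]: 3 plies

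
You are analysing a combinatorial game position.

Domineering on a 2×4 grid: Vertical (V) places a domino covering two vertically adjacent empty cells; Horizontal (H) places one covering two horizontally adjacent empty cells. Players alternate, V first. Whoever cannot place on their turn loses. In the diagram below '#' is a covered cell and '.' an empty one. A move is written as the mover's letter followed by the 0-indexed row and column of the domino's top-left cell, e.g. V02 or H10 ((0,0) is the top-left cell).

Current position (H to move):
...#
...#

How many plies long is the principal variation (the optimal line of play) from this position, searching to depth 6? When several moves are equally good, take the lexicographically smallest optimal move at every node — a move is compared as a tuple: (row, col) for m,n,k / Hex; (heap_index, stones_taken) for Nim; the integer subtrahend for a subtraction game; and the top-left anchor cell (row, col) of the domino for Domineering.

PV length from [...#/...#]: 3 plies

ply 1, H at ...#/...# | H00=+1→##.#/...#*; H01=+1→.###/...#; H10=+1→...#/##.#; H11=+1→...#/.###
ply 2, V at ##.#/...# | V02=-1→####/..##*
ply 3, H at ####/..## | H10=+1→####/####*
ply 4: ####/#### is terminal -1 (V); from ...#/...# depth 6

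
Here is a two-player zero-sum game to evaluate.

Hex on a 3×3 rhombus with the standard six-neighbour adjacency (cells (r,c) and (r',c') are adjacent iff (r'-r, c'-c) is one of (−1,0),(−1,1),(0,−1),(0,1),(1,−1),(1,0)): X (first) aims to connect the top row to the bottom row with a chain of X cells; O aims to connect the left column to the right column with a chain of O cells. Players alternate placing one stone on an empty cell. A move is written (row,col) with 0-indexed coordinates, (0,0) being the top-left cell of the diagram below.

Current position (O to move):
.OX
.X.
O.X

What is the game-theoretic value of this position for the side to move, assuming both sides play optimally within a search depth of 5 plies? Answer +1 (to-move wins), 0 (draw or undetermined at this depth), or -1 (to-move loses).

value(.OX/.X./O.X, O) = -1

[.OX/.X./O.X] O move#1: (0,0):-1/OOX/.X./O.X*, (1,0):-1/.OX/OX./O.X, (1,2):-1/.OX/.XO/O.X, (2,1):-1/.OX/.X./OOX
[OOX/.X./O.X] X move#2: (1,0):+1/OOX/XX./O.X*, (1,2):+1/OOX/.XX/O.X, (2,1):+1/OOX/.X./OXX
[OOX/XX./O.X] O move#3: (1,2):-1/OOX/XXO/O.X*, (2,1):-1/OOX/XX./OOX
[OOX/XXO/O.X] X move#4: (2,1):+1/OOX/XXO/OXX*
[OOX/XXO/OXX] end (terminal -1, O#5); searched .OX/.X./O.X to 5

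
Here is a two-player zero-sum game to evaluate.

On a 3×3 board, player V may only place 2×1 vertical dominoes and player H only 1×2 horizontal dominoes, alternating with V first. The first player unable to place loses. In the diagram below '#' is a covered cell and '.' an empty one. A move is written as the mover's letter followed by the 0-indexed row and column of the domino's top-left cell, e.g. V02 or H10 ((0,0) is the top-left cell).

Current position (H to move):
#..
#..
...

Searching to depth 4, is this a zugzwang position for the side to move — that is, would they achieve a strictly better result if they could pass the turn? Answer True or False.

zugzwang(#../#../..., H) = False

ply 1, H at #../#../... | H01=-1→###/#../...; H11=+1→#../###/...*; H20=-1→#../#../##.; H21=-1→#../#../.##
ply 2: #../###/... is terminal -1 (V); from #../#../... depth 4
suppose H passes — search the same position with V to move:
pass> ply 1, V at #../#../... | V01=+1→##./##./...*; V02=+1→#.#/#.#/...; V11=+1→#../##./.#.; V12=+1→#../#.#/..#
pass> ply 2, H at ##./##./... | H20=-1→##./##./##.*; H21=-1→##./##./.##
pass> ply 3, V at ##./##./##. | V02=+1→###/###/##.*; V12=+1→##./###/###
pass> ply 4: ###/###/##. is terminal -1 (H); from #../#../... depth 4
for H: play +1, pass -1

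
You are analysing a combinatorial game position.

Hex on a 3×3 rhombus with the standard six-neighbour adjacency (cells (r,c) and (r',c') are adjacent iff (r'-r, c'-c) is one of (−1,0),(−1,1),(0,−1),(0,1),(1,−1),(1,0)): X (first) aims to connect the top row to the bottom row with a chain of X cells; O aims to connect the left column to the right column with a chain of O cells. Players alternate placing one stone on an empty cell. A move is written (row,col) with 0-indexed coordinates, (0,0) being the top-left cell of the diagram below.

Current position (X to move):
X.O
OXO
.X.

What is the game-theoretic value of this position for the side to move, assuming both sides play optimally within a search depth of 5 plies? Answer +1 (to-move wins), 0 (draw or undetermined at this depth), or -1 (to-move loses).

ply 1, X at X.O/OXO/.X. | (0,1)=+1→XXO/OXO/.X.*; (2,0)=-1→X.O/OXO/XX.; (2,2)=-1→X.O/OXO/.XX
ply 2: XXO/OXO/.X. is terminal -1 (O); from X.O/OXO/.X. depth 5

value(X.O/OXO/.X., X) = +1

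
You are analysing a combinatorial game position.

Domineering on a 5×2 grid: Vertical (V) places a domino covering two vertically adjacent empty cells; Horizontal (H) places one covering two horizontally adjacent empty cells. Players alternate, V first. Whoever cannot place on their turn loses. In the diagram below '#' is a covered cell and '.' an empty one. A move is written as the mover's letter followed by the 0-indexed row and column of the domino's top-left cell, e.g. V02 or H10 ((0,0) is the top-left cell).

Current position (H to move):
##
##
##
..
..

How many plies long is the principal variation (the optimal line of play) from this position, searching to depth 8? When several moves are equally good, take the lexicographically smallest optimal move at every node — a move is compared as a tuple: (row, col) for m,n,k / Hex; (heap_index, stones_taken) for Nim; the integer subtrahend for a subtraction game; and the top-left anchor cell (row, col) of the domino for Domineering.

PV length from [##/##/##/../..]: 1 ply

[##/##/##/../..] H move#1: H30:+1/##/##/##/##/..*, H40:+1/##/##/##/../##
[##/##/##/##/..] end (terminal -1, V#2); searched ##/##/##/../.. to 8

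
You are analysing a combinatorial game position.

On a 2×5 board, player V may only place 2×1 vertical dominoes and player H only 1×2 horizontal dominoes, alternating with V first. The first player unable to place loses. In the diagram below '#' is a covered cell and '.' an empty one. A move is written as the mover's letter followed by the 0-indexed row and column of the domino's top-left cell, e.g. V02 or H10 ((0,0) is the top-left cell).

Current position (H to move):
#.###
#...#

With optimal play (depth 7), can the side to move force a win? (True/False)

H winning at [#.###/#...#]: True

[#.###/#...#] H move#1: H11:+1/#.###/###.#*, H12:-1/#.###/#.###
[#.###/###.#] end (terminal -1, V#2); searched #.###/#...# to 7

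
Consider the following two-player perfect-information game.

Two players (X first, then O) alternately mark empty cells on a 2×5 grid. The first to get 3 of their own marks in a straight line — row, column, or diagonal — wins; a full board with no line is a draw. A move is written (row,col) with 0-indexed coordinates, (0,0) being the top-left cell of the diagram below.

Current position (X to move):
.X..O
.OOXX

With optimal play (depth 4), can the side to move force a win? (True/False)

X winning at [.X..O/.OOXX]: False

ply 1, X at .X..O/.OOXX | (0,0)=-1→XX..O/.OOXX; (0,2)=-1→.XX.O/.OOXX; (0,3)=-1→.X.XO/.OOXX; (1,0)=+0→.X..O/XOOXX*
ply 2, O at .X..O/XOOXX | (0,0)=+0→OX..O/XOOXX*; (0,2)=+0→.XO.O/XOOXX; (0,3)=+0→.X.OO/XOOXX
ply 3, X at OX..O/XOOXX | (0,2)=+0→OXX.O/XOOXX*; (0,3)=+0→OX.XO/XOOXX
ply 4, O at OXX.O/XOOXX | (0,3)=+0→OXXOO/XOOXX*
ply 5: OXXOO/XOOXX is terminal +0 (X); from .X..O/.OOXX depth 4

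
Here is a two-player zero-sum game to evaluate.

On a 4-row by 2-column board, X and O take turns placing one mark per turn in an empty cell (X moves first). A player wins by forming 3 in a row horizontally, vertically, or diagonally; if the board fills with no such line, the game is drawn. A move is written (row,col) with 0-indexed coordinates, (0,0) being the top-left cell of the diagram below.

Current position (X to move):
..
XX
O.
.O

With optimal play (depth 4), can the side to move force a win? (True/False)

X winning at [../XX/O./.O]: False

[../XX/O./.O] X move#1: (0,0):+0/X./XX/O./.O*, (0,1):+0/.X/XX/O./.O, (2,1):+0/../XX/OX/.O, (3,0):+0/../XX/O./XO
[X./XX/O./.O] O move#2: (0,1):+0/XO/XX/O./.O*, (2,1):+0/X./XX/OO/.O, (3,0):+0/X./XX/O./OO
[XO/XX/O./.O] X move#3: (2,1):+0/XO/XX/OX/.O*, (3,0):+0/XO/XX/O./XO
[XO/XX/OX/.O] O move#4: (3,0):+0/XO/XX/OX/OO*
[XO/XX/OX/OO] end (terminal +0, X#5); searched ../XX/O./.O to 4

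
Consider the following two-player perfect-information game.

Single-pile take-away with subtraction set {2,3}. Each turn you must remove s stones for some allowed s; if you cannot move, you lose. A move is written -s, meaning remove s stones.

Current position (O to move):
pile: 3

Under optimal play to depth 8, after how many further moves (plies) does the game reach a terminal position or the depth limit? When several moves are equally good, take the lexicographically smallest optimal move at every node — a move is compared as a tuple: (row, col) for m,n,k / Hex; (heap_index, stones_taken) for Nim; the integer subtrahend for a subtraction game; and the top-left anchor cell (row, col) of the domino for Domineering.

ply 1, O at 3 | -2=+1→1*; -3=+1→0
ply 2: 1 is terminal -1 (X); from 3 depth 8

PV length from [3]: 1 ply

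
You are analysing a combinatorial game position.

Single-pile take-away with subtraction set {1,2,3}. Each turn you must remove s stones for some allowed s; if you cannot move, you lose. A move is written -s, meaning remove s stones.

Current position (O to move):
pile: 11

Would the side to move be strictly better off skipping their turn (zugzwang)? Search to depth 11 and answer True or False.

p1 O@[11]: -1[10]-1 -2[9]-1 -3[8]+1*
p2 X@[8]: -1[7]-1* -2[6]-1 -3[5]-1
p3 O@[7]: -1[6]-1 -2[5]-1 -3[4]+1*
p4 X@[4]: -1[3]-1* -2[2]-1 -3[1]-1
p5 O@[3]: -1[2]-1 -2[1]-1 -3[0]+1*
p6 X@[0] terminal -1; root [11] d11
pass branch (X moves first from the same position):
  | p1 X@[11]: -1[10]-1 -2[9]-1 -3[8]+1*
  | p2 O@[8]: -1[7]-1* -2[6]-1 -3[5]-1
  | p3 X@[7]: -1[6]-1 -2[5]-1 -3[4]+1*
  | p4 O@[4]: -1[3]-1* -2[2]-1 -3[1]-1
  | p5 X@[3]: -1[2]-1 -2[1]-1 -3[0]+1*
  | p6 O@[0] terminal -1; root [11] d11
O moving scores +1; O passing scores -1

zugzwang(11, O) = False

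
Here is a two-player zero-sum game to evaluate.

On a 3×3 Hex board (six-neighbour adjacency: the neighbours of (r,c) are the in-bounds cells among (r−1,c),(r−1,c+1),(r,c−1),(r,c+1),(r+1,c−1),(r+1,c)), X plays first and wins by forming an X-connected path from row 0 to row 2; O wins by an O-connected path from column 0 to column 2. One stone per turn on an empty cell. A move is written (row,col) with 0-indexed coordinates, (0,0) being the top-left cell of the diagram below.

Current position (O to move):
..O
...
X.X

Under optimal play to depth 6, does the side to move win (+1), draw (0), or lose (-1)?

ply 1, O at ..O/.../X.X | (0,0)=-1→O.O/.../X.X; (0,1)=+1→.OO/.../X.X*; (1,0)=+1→..O/O../X.X; (1,1)=-1→..O/.O./X.X; (1,2)=-1→..O/..O/X.X; (2,1)=-1→..O/.../XOX
ply 2, X at .OO/.../X.X | (0,0)=-1→XOO/.../X.X*; (1,0)=-1→.OO/X../X.X; (1,1)=-1→.OO/.X./X.X; (1,2)=-1→.OO/..X/X.X; (2,1)=-1→.OO/.../XXX
ply 3, O at XOO/.../X.X | (1,0)=+1→XOO/O../X.X*; (1,1)=-1→XOO/.O./X.X; (1,2)=-1→XOO/..O/X.X; (2,1)=-1→XOO/.../XOX
ply 4: XOO/O../X.X is terminal -1 (X); from ..O/.../X.X depth 6

value(..O/.../X.X, O) = +1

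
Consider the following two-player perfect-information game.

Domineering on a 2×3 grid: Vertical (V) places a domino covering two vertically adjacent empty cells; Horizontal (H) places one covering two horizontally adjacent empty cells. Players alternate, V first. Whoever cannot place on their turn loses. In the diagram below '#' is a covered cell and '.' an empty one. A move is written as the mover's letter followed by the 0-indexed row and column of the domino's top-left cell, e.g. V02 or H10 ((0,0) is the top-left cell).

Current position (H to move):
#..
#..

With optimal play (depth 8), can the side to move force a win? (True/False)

H winning at [#../#..]: True

[#../#..] H move#1: H01:+1/###/#..*, H11:+1/#../###
[###/#..] end (terminal -1, V#2); searched #../#.. to 8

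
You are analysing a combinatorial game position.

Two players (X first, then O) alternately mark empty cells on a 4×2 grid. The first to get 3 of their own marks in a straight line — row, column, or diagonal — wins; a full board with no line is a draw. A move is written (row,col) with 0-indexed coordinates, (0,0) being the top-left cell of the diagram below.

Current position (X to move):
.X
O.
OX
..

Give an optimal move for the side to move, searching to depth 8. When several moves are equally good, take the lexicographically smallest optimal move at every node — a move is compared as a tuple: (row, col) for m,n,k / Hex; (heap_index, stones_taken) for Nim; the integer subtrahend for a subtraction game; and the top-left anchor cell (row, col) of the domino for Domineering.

X's best at [.X/O./OX/..]: (1,1)

p1 X@[.X/O./OX/..]: (0,0)[XX/O./OX/..]-1 (1,1)[.X/OX/OX/..]+1* (3,0)[.X/O./OX/X.]-1 (3,1)[.X/O./OX/.X]-1
p2 O@[.X/OX/OX/..] terminal -1; root [.X/O./OX/..] d8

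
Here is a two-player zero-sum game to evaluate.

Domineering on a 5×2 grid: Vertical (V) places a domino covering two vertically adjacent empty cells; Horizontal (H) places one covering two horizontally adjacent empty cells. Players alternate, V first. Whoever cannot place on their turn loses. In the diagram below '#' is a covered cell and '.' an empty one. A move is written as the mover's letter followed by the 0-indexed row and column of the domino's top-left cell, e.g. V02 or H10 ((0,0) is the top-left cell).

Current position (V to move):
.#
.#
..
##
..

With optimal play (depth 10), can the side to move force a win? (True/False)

V winning at [.#/.#/../##/..]: False

p1 V@[.#/.#/../##/..]: V00[##/##/../##/..]-1* V10[.#/##/#./##/..]-1
p2 H@[##/##/../##/..]: H20[##/##/##/##/..]+1* H40[##/##/../##/##]+1
p3 V@[##/##/##/##/..] terminal -1; root [.#/.#/../##/..] d10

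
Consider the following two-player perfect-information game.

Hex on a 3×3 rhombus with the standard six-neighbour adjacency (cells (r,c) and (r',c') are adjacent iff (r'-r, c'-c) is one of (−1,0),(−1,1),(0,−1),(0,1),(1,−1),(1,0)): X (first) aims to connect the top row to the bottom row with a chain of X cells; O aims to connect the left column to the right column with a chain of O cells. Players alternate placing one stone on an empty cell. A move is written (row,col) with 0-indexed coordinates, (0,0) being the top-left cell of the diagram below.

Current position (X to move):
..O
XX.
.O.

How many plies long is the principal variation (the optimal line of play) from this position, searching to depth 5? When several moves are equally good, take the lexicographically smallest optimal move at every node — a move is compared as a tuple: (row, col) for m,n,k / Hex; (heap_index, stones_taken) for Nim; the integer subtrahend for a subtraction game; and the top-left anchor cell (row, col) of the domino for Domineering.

ply 1, X at ..O/XX./.O. | (0,0)=-1→X.O/XX./.O.; (0,1)=-1→.XO/XX./.O.; (1,2)=+1→..O/XXX/.O.*; (2,0)=+1→..O/XX./XO.; (2,2)=+1→..O/XX./.OX
ply 2, O at ..O/XXX/.O. | (0,0)=-1→O.O/XXX/.O.*; (0,1)=-1→.OO/XXX/.O.; (2,0)=-1→..O/XXX/OO.; (2,2)=-1→..O/XXX/.OO
ply 3, X at O.O/XXX/.O. | (0,1)=+1→OXO/XXX/.O.*; (2,0)=-1→O.O/XXX/XO.; (2,2)=-1→O.O/XXX/.OX
ply 4, O at OXO/XXX/.O. | (2,0)=-1→OXO/XXX/OO.*; (2,2)=-1→OXO/XXX/.OO
ply 5, X at OXO/XXX/OO. | (2,2)=+1→OXO/XXX/OOX*
ply 6: OXO/XXX/OOX is terminal -1 (O); from ..O/XX./.O. depth 5

PV length from [..O/XX./.O.]: 5 plies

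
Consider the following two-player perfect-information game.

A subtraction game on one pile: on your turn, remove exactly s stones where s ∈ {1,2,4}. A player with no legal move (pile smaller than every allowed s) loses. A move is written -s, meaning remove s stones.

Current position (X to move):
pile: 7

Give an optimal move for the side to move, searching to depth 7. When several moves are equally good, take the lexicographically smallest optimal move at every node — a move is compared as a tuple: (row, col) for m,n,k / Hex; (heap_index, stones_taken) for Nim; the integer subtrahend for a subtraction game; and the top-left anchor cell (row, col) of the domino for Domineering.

p1 X@[7]: -1[6]+1* -2[5]-1 -4[3]+1
p2 O@[6]: -1[5]-1* -2[4]-1 -4[2]-1
p3 X@[5]: -1[4]-1 -2[3]+1* -4[1]-1
p4 O@[3]: -1[2]-1* -2[1]-1
p5 X@[2]: -1[1]-1 -2[0]+1*
p6 O@[0] terminal -1; root [7] d7

X's best at [7]: -1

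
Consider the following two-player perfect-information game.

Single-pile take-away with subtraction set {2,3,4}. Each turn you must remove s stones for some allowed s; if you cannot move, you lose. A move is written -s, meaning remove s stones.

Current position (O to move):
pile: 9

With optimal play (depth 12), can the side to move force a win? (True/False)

p1 O@[9]: -2[7]+1* -3[6]+1 -4[5]-1
p2 X@[7]: -2[5]-1* -3[4]-1 -4[3]-1
p3 O@[5]: -2[3]-1 -3[2]-1 -4[1]+1*
p4 X@[1] terminal -1; root [9] d12

O winning at [9]: True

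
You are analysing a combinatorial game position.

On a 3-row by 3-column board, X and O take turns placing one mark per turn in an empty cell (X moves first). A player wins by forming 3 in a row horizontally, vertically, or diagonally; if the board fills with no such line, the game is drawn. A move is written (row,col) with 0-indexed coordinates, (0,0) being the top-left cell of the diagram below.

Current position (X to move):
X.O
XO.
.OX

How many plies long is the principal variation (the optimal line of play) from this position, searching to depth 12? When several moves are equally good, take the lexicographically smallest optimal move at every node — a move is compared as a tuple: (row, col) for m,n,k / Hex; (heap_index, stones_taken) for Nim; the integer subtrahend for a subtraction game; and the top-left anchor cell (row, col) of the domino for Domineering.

[X.O/XO./.OX] X move#1: (0,1):-1/XXO/XO./.OX, (1,2):-1/X.O/XOX/.OX, (2,0):+1/X.O/XO./XOX*
[X.O/XO./XOX] end (terminal -1, O#2); searched X.O/XO./.OX to 12

PV length from [X.O/XO./.OX]: 1 ply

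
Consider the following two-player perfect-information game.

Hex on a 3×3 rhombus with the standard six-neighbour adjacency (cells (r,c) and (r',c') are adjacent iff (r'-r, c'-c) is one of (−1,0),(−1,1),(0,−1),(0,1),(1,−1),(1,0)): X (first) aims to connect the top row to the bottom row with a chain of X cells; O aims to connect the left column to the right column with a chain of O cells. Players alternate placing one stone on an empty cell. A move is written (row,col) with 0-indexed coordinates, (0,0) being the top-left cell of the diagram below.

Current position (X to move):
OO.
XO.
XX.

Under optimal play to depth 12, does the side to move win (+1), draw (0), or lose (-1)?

value(OO./XO./XX., X) = -1

p1 X@[OO./XO./XX.]: (0,2)[OOX/XO./XX.]-1* (1,2)[OO./XOX/XX.]-1 (2,2)[OO./XO./XXX]-1
p2 O@[OOX/XO./XX.]: (1,2)[OOX/XOO/XX.]+1* (2,2)[OOX/XO./XXO]-1
p3 X@[OOX/XOO/XX.] terminal -1; root [OO./XO./XX.] d12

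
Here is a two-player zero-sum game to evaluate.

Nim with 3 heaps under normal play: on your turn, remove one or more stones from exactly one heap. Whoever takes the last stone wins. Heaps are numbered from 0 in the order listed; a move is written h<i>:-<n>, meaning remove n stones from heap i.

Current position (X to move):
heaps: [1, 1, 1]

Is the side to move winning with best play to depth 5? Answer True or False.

p1 X@[(1,1,1)]: h0:-1[(0,1,1)]+1* h1:-1[(1,0,1)]+1 h2:-1[(1,1,0)]+1
p2 O@[(0,1,1)]: h1:-1[(0,0,1)]-1* h2:-1[(0,1,0)]-1
p3 X@[(0,0,1)]: h2:-1[(0,0,0)]+1*
p4 O@[(0,0,0)] terminal -1; root [(1,1,1)] d5

X winning at [(1,1,1)]: True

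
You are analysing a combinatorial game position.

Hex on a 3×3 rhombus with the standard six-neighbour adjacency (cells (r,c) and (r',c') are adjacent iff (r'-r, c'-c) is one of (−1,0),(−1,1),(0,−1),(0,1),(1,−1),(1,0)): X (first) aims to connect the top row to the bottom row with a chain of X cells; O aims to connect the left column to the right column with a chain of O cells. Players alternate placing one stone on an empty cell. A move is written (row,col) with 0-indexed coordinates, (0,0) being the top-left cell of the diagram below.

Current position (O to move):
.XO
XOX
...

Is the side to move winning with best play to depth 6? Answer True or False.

O winning at [.XO/XOX/...]: True

[.XO/XOX/...] O move#1: (0,0):-1/OXO/XOX/..., (2,0):+1/.XO/XOX/O..*, (2,1):-1/.XO/XOX/.O., (2,2):-1/.XO/XOX/..O
[.XO/XOX/O..] end (terminal -1, X#2); searched .XO/XOX/... to 6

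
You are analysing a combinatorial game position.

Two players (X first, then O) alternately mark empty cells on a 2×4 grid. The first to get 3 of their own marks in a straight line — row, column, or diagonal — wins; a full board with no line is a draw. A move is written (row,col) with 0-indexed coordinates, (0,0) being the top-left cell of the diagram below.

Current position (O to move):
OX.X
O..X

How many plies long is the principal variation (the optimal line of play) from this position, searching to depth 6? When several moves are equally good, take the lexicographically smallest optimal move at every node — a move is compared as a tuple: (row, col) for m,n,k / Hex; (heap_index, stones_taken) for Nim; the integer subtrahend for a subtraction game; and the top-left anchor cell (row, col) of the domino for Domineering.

ply 1, O at OX.X/O..X | (0,2)=+0→OXOX/O..X*; (1,1)=-1→OX.X/OO.X; (1,2)=-1→OX.X/O.OX
ply 2, X at OXOX/O..X | (1,1)=+0→OXOX/OX.X*; (1,2)=+0→OXOX/O.XX
ply 3, O at OXOX/OX.X | (1,2)=+0→OXOX/OXOX*
ply 4: OXOX/OXOX is terminal +0 (X); from OX.X/O..X depth 6

PV length from [OX.X/O..X]: 3 plies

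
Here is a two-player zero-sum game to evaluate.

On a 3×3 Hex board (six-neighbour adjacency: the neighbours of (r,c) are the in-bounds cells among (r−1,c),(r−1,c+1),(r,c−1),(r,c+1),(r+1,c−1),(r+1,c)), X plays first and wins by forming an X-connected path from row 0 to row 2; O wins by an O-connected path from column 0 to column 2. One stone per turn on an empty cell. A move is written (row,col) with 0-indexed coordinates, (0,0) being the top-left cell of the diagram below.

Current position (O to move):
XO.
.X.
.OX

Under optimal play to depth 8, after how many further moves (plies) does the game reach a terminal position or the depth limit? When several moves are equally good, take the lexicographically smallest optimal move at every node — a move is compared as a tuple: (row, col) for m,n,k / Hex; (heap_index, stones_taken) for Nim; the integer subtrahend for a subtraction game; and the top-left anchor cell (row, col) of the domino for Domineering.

PV length from [XO./.X./.OX]: 4 plies

[XO./.X./.OX] O move#1: (0,2):-1/XOO/.X./.OX*, (1,0):-1/XO./OX./.OX, (1,2):-1/XO./.XO/.OX, (2,0):-1/XO./.X./OOX
[XOO/.X./.OX] X move#2: (1,0):+1/XOO/XX./.OX*, (1,2):-1/XOO/.XX/.OX, (2,0):-1/XOO/.X./XOX
[XOO/XX./.OX] O move#3: (1,2):-1/XOO/XXO/.OX*, (2,0):-1/XOO/XX./OOX
[XOO/XXO/.OX] X move#4: (2,0):+1/XOO/XXO/XOX*
[XOO/XXO/XOX] end (terminal -1, O#5); searched XO./.X./.OX to 8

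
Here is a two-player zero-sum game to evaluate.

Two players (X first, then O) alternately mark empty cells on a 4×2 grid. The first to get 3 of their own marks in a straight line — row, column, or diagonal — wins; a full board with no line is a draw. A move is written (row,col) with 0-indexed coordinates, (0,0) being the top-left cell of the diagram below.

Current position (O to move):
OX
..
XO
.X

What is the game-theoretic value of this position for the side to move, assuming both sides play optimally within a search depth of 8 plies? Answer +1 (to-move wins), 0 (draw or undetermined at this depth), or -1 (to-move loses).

value(OX/../XO/.X, O) = 0

ply 1, O at OX/../XO/.X | (1,0)=+0→OX/O./XO/.X*; (1,1)=+0→OX/.O/XO/.X; (3,0)=+0→OX/../XO/OX
ply 2, X at OX/O./XO/.X | (1,1)=+0→OX/OX/XO/.X*; (3,0)=+0→OX/O./XO/XX
ply 3, O at OX/OX/XO/.X | (3,0)=+0→OX/OX/XO/OX*
ply 4: OX/OX/XO/OX is terminal +0 (X); from OX/../XO/.X depth 8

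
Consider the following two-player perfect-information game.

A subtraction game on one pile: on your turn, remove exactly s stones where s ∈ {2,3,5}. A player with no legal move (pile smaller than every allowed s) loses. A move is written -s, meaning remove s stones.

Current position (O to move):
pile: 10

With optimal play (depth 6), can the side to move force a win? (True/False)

O winning at [10]: True

p1 O@[10]: -2[8]+1* -3[7]+1 -5[5]-1
p2 X@[8]: -2[6]-1* -3[5]-1 -5[3]-1
p3 O@[6]: -2[4]-1 -3[3]-1 -5[1]+1*
p4 X@[1] terminal -1; root [10] d6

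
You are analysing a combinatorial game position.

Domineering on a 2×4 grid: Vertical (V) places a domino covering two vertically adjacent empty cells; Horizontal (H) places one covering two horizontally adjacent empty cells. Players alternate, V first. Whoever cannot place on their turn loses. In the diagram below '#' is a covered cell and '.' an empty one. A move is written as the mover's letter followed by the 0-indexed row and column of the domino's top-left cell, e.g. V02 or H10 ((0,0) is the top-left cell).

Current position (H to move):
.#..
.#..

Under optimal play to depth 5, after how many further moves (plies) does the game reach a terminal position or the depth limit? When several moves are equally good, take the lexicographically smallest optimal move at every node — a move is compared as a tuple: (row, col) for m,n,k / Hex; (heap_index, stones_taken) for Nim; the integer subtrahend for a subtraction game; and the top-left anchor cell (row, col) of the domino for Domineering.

ply 1, H at .#../.#.. | H02=+1→.###/.#..*; H12=+1→.#../.###
ply 2, V at .###/.#.. | V00=-1→####/##..*
ply 3, H at ####/##.. | H12=+1→####/####*
ply 4: ####/#### is terminal -1 (V); from .#../.#.. depth 5

PV length from [.#../.#..]: 3 plies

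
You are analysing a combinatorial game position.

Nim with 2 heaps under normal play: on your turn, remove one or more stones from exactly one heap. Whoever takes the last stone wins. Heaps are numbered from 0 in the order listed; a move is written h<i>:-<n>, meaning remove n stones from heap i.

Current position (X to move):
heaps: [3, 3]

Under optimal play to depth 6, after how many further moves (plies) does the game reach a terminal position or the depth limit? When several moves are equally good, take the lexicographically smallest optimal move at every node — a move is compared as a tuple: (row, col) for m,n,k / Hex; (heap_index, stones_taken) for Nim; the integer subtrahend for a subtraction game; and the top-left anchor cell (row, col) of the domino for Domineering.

[(3,3)] X move#1: h0:-1:-1/(2,3)*, h0:-2:-1/(1,3), h0:-3:-1/(0,3), h1:-1:-1/(3,2), h1:-2:-1/(3,1), h1:-3:-1/(3,0)
[(2,3)] O move#2: h0:-1:-1/(1,3), h0:-2:-1/(0,3), h1:-1:+1/(2,2)*, h1:-2:-1/(2,1), h1:-3:-1/(2,0)
[(2,2)] X move#3: h0:-1:-1/(1,2)*, h0:-2:-1/(0,2), h1:-1:-1/(2,1), h1:-2:-1/(2,0)
[(1,2)] O move#4: h0:-1:-1/(0,2), h1:-1:+1/(1,1)*, h1:-2:-1/(1,0)
[(1,1)] X move#5: h0:-1:-1/(0,1)*, h1:-1:-1/(1,0)
[(0,1)] O move#6: h1:-1:+1/(0,0)*
[(0,0)] end (terminal -1, X#7); searched (3,3) to 6

PV length from [(3,3)]: 6 plies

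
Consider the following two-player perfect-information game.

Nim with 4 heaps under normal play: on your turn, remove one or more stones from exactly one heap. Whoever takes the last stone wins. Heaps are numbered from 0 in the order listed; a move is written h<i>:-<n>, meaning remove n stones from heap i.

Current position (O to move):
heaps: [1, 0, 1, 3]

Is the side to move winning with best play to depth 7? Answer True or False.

p1 O@[(1,0,1,3)]: h0:-1[(0,0,1,3)]-1 h2:-1[(1,0,0,3)]-1 h3:-1[(1,0,1,2)]-1 h3:-2[(1,0,1,1)]-1 h3:-3[(1,0,1,0)]+1*
p2 X@[(1,0,1,0)]: h0:-1[(0,0,1,0)]-1* h2:-1[(1,0,0,0)]-1
p3 O@[(0,0,1,0)]: h2:-1[(0,0,0,0)]+1*
p4 X@[(0,0,0,0)] terminal -1; root [(1,0,1,3)] d7

O winning at [(1,0,1,3)]: True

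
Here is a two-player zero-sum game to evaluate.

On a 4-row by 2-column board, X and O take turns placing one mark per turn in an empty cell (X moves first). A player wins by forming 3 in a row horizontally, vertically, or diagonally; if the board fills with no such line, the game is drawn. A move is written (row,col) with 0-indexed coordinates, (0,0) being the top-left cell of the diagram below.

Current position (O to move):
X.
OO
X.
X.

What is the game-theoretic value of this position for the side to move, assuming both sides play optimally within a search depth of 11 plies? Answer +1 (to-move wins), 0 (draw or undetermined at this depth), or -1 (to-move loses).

p1 O@[X./OO/X./X.]: (0,1)[XO/OO/X./X.]+0 (2,1)[X./OO/XO/X.]+1* (3,1)[X./OO/X./XO]+0
p2 X@[X./OO/XO/X.]: (0,1)[XX/OO/XO/X.]-1* (3,1)[X./OO/XO/XX]-1
p3 O@[XX/OO/XO/X.]: (3,1)[XX/OO/XO/XO]+1*
p4 X@[XX/OO/XO/XO] terminal -1; root [X./OO/X./X.] d11

value(X./OO/X./X., O) = +1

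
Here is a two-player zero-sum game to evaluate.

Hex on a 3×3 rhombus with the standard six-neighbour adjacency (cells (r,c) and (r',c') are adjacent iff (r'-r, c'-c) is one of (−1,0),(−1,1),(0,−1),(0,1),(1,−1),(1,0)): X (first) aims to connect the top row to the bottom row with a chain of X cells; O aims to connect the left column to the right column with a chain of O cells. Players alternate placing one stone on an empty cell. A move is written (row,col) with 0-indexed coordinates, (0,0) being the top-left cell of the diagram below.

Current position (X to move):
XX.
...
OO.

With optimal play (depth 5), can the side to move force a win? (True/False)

ply 1, X at XX./.../OO. | (0,2)=-1→XXX/.../OO.*; (1,0)=-1→XX./X../OO.; (1,1)=-1→XX./.X./OO.; (1,2)=-1→XX./..X/OO.; (2,2)=-1→XX./.../OOX
ply 2, O at XXX/.../OO. | (1,0)=+1→XXX/O../OO.*; (1,1)=+1→XXX/.O./OO.; (1,2)=+1→XXX/..O/OO.; (2,2)=+1→XXX/.../OOO
ply 3, X at XXX/O../OO. | (1,1)=-1→XXX/OX./OO.*; (1,2)=-1→XXX/O.X/OO.; (2,2)=-1→XXX/O../OOX
ply 4, O at XXX/OX./OO. | (1,2)=+1→XXX/OXO/OO.*; (2,2)=+1→XXX/OX./OOO
ply 5: XXX/OXO/OO. is terminal -1 (X); from XX./.../OO. depth 5

X winning at [XX./.../OO.]: False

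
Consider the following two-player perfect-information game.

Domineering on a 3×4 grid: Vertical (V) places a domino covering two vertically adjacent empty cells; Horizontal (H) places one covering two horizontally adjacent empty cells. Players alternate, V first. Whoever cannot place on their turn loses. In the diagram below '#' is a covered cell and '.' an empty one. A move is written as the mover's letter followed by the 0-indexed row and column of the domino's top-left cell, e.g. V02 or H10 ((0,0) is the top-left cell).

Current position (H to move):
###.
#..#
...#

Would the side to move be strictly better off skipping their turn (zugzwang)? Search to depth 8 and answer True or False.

[###./#..#/...#] H move#1: H11:+1/###./####/...#*, H20:-1/###./#..#/##.#, H21:+1/###./#..#/.###
[###./####/...#] end (terminal -1, V#2); searched ###./#..#/...# to 8
if H skipped the turn, V would face:
~ [###./#..#/...#] V move#1: V11:+1/###./##.#/.#.#*, V12:-1/###./#.##/..##
~ [###./##.#/.#.#] end (terminal -1, H#2); searched ###./#..#/...# to 8
compare (H): move=+1 vs pass=-1

zugzwang(###./#..#/...#, H) = False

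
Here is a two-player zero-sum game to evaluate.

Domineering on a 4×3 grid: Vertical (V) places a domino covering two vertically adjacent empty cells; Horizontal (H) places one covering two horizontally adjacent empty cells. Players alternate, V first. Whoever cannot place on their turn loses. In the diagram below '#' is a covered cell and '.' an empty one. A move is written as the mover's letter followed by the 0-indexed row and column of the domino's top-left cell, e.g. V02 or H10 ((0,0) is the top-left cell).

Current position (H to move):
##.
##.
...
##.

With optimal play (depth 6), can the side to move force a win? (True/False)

H winning at [##./##./.../##.]: False

p1 H@[##./##./.../##.]: H20[##./##./##./##.]-1* H21[##./##./.##/##.]-1
p2 V@[##./##./##./##.]: V02[###/###/##./##.]+1* V12[##./###/###/##.]+1 V22[##./##./###/###]+1
p3 H@[###/###/##./##.] terminal -1; root [##./##./.../##.] d6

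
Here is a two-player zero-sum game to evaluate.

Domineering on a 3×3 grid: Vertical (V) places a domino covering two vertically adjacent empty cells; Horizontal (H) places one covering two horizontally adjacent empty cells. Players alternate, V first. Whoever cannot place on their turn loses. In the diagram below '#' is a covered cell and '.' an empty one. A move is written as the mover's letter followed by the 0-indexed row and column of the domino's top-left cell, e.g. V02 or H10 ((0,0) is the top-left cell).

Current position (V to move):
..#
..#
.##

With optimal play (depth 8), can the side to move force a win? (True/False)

V winning at [..#/..#/.##]: True

ply 1, V at ..#/..#/.## | V00=+1→#.#/#.#/.##*; V01=+1→.##/.##/.##; V10=-1→..#/#.#/###
ply 2: #.#/#.#/.## is terminal -1 (H); from ..#/..#/.## depth 8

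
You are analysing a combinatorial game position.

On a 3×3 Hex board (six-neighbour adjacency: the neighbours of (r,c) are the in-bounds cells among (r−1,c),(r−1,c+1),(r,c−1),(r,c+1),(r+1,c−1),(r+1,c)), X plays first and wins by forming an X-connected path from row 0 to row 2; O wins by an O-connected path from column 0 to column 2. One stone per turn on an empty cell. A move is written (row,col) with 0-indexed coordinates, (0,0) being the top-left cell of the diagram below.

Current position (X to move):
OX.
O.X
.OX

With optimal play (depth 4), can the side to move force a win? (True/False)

p1 X@[OX./O.X/.OX]: (0,2)[OXX/O.X/.OX]+1* (1,1)[OX./OXX/.OX]+1 (2,0)[OX./O.X/XOX]+1
p2 O@[OXX/O.X/.OX] terminal -1; root [OX./O.X/.OX] d4

X winning at [OX./O.X/.OX]: True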